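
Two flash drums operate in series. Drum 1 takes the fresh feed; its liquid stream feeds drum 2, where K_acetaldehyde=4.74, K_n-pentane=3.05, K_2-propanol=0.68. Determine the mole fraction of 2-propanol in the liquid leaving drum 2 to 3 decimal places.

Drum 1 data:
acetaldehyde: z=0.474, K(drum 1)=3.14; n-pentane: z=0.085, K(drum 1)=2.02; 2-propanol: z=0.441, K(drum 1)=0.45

Drum 1:
Let ψ₁ = V/F and solve Σ zᵢ(Kᵢ−1)/(1+ψ₁(Kᵢ−1)) = 0.
g(0) = ΣzᵢKᵢ − 1 = 0.859 and g(1) = 1 − Σzᵢ/Kᵢ = -0.173, so a root lies in (0, 1).
Newton–Raphson from ψ₁ = 0.65:
  ψ₁ = 0.650: g = 0.0989, g' = -0.735 → ψ₁ = 0.785
Converged at ψ₁ = 0.785.
Drum-1 compositions:
  acetaldehyde: x = 0.177, y = 0.555
  n-pentane: x = 0.047, y = 0.095
  2-propanol: x = 0.776, y = 0.349
Drum-2 feed = drum-1 liquid: z₂ = (0.1769, 0.0472, 0.7759).
Drum 2:
Rachford–Rice: g(ψ₂) = Σ zᵢ(Kᵢ−1)/(1+ψ₂(Kᵢ−1)) = 0.
g(0) = ΣzᵢKᵢ − 1 = 0.510 and g(1) = 1 − Σzᵢ/Kᵢ = -0.194, so a root lies in (0, 1).
Newton iteration, ψ₂⁰ = 0.5:
  ψ₂ = 0.500: g = -0.0172, g' = -0.461 → ψ₂ = 0.463
  ψ₂ = 0.463: g = 0.0006, g' = -0.494 → ψ₂ = 0.464
Converged at ψ₂ = 0.464.
  acetaldehyde: x = 0.065, y = 0.307
  n-pentane: x = 0.024, y = 0.074
  2-propanol: x = 0.911, y = 0.620

x_2-propanol (drum 2) = 0.911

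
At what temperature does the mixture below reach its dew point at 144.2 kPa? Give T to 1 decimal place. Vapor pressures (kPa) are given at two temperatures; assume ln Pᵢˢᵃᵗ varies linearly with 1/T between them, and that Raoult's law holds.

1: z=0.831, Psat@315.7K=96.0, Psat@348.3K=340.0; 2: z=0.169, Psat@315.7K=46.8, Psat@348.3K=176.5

Dew-point temperature: Σzᵢ·P/Pᵢˢᵃᵗ(T) = 1. Interpolate ln Pᵢˢᵃᵗ = aᵢ + bᵢ/T.
  T = 315.7 K: ΣzᵢP/Pᵢˢᵃᵗ = 1.7690
  T = 348.3 K: ΣzᵢP/Pᵢˢᵃᵗ = 0.4905
  T = 332.0 K: ΣzᵢP/Pᵢˢᵃᵗ = 0.9025
  T = 323.9 K: ΣzᵢP/Pᵢˢᵃᵗ = 1.2503
  T = 327.9 K: ΣzᵢP/Pᵢˢᵃᵗ = 1.0623
  T = 329.9 K: ΣzᵢP/Pᵢˢᵃᵗ = 0.9806
Interpolating between 327.9 K and 329.9 K gives T ≈ 329.4 K.

T = 329.4 K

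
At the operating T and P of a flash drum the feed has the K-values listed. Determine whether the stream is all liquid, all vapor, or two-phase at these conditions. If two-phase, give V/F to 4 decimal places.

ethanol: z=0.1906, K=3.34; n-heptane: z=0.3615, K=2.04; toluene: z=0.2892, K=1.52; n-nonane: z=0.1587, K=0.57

ΣzᵢKᵢ = 1.9041; Σzᵢ/Kᵢ = 0.7030.
Since Σzᵢ/Kᵢ < 1 the mixture is above its dew point — single vapor phase.

all vapor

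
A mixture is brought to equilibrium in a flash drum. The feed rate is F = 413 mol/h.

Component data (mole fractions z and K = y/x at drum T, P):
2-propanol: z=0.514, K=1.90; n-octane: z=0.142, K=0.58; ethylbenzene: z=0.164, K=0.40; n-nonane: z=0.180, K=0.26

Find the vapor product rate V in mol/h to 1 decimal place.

Rachford–Rice: g(β) = Σ zᵢ(Kᵢ−1)/(1+β(Kᵢ−1)) = 0.
g(0) = ΣzᵢKᵢ − 1 = 0.171 and g(1) = 1 − Σzᵢ/Kᵢ = -0.618, so a root lies in (0, 1).
Iterate (Newton) starting at β = 0.5:
  β = 0.500: g = -0.1085, g' = -0.607 → β = 0.321
  β = 0.321: g = -0.0068, g' = -0.544 → β = 0.309
Converged at β = 0.309.
Then V = β·F = 0.3089·413 = 127.6 mol/h and L = F − V = 285.4 mol/h.

V = 127.6 mol/h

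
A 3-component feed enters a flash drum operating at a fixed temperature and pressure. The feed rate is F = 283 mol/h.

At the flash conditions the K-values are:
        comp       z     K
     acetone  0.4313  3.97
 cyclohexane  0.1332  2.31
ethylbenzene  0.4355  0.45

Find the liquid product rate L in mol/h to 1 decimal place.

Newton iteration, ψ⁰ = 0.4:
  ψ = 0.4000: g = 0.39286, g' = -1.1096 → ψ = 0.7540
  ψ = 0.7540: g = 0.07395, g' = -0.8050 → ψ = 0.8459
  ψ = 0.8459: g = -0.00045, g' = -0.8205 → ψ = 0.8454
Converged at ψ = 0.8454.
Then V = ψ·F = 0.8454·283 = 239.2 mol/h and L = F − V = 43.8 mol/h.

L = 43.8 mol/h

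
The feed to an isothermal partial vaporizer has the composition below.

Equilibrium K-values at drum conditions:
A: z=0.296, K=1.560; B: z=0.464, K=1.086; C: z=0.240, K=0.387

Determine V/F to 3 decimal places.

Iterate (Newton) starting at V/F = 0.5:
  V/F = 0.500: g = -0.0444, g' = -0.247 → V/F = 0.321
  V/F = 0.321: g = -0.0037, g' = -0.210 → V/F = 0.303
Converged at V/F = 0.303.

V/F = 0.303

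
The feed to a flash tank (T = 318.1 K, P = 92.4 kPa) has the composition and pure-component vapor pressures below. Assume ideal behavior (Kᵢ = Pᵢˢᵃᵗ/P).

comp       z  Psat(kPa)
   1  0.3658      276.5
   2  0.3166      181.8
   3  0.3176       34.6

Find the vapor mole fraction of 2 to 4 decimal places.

y_2 = 0.3388

Raoult's law: Kᵢ = Pᵢˢᵃᵗ/P = Pᵢˢᵃᵗ/92.4.
  K_1 = 276.5/92.4 = 2.992424, K_2 = 181.8/92.4 = 1.967532, K_3 = 34.6/92.4 = 0.374459
Let β = V/F and solve Σ zᵢ(Kᵢ−1)/(1+β(Kᵢ−1)) = 0.
Check two-phase: ΣzᵢKᵢ = 1.8365 > 1 and Σzᵢ/Kᵢ = 1.1313 > 1, so g(0) = 0.8365 > 0 and g(1) = -0.1313 < 0.
Iterate (Newton) starting at β = 0.41:
  β = 0.4100: g = 0.35326, g' = -0.8166 → β = 0.8426
  β = 0.8426: g = 0.02074, g' = -0.8480 → β = 0.8670
  β = 0.8670: g = -0.00034, g' = -0.8763 → β = 0.8667
Converged at β = 0.8667.
Compositions from xᵢ = zᵢ/(1+β(Kᵢ−1)), yᵢ = Kᵢxᵢ:
  1: x = 0.1342, y = 0.4014
  2: x = 0.1722, y = 0.3388
  3: x = 0.6936, y = 0.2597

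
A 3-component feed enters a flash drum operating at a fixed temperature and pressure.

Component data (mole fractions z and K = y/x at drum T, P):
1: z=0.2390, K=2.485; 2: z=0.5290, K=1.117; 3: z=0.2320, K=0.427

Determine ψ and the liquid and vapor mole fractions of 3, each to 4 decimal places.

Newton iteration, ψ⁰ = 0.44:
  ψ = 0.4400: g = 0.09577, g' = -0.3355 → ψ = 0.7254
  ψ = 0.7254: g = 0.00041, g' = -0.3514 → ψ = 0.7266
Converged at ψ = 0.7266.
Compositions from xᵢ = zᵢ/(1+ψ(Kᵢ−1)), yᵢ = Kᵢxᵢ:
  1: x = 0.1150, y = 0.2857
  2: x = 0.4876, y = 0.5446
  3: x = 0.3975, y = 0.1697

ψ = 0.7266, x_3 = 0.3975, y_3 = 0.1697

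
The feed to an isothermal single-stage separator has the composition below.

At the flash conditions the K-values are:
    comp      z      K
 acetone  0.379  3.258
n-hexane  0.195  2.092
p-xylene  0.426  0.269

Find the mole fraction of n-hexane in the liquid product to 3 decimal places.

Rachford–Rice: g(ψ) = Σ zᵢ(Kᵢ−1)/(1+ψ(Kᵢ−1)) = 0.
Check two-phase: ΣzᵢKᵢ = 1.757 > 1 and Σzᵢ/Kᵢ = 1.793 > 1, so g(0) = 0.757 > 0 and g(1) = -0.793 < 0.
Newton–Raphson from ψ = 0.5:
  ψ = 0.500: g = 0.0489, g' = -1.089 → ψ = 0.545
Converged at ψ = 0.545.
Compositions from xᵢ = zᵢ/(1+ψ(Kᵢ−1)), yᵢ = Kᵢxᵢ:
  acetone: x = 0.170, y = 0.554
  n-hexane: x = 0.122, y = 0.256
  p-xylene: x = 0.708, y = 0.190

x_n-hexane = 0.122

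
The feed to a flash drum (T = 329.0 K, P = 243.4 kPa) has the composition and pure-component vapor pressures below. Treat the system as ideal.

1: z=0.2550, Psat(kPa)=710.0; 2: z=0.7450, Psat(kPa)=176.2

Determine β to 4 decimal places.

β = 0.5350

Raoult's law: Kᵢ = Pᵢˢᵃᵗ/P = Pᵢˢᵃᵗ/243.4.
  K_1 = 710.0/243.4 = 2.917009, K_2 = 176.2/243.4 = 0.723911
Newton–Raphson from β = 0.5:
  β = 0.5000: g = 0.01097, g' = -0.3207 → β = 0.5342
  β = 0.5342: g = 0.00024, g' = -0.3069 → β = 0.5350
Converged at β = 0.5350.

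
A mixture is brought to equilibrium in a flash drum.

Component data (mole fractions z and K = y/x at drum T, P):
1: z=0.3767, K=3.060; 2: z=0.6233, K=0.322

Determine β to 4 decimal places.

β = 0.2530

Newton iteration, β⁰ = 0.5:
  β = 0.5000: g = -0.25706, g' = -1.0437 → β = 0.2537
  β = 0.2537: g = -0.00074, g' = -1.1075 → β = 0.2530
Converged at β = 0.2530.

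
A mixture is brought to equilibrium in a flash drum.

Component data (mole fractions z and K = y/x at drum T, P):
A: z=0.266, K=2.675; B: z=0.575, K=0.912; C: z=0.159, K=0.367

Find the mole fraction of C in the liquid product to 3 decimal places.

Material balance + equilibrium reduce to Σ zᵢ(Kᵢ−1)/(1+ψ(Kᵢ−1)) = 0.
Check two-phase: ΣzᵢKᵢ = 1.294 > 1 and Σzᵢ/Kᵢ = 1.163 > 1, so g(0) = 0.294 > 0 and g(1) = -0.163 < 0.
Newton iteration, ψ⁰ = 0.5:
  ψ = 0.500: g = 0.0423, g' = -0.362 → ψ = 0.617
  ψ = 0.617: g = 0.0005, g' = -0.357 → ψ = 0.618
Converged at ψ = 0.618.
Compositions from xᵢ = zᵢ/(1+ψ(Kᵢ−1)), yᵢ = Kᵢxᵢ:
  A: x = 0.131, y = 0.350
  B: x = 0.608, y = 0.555
  C: x = 0.261, y = 0.096

x_C = 0.261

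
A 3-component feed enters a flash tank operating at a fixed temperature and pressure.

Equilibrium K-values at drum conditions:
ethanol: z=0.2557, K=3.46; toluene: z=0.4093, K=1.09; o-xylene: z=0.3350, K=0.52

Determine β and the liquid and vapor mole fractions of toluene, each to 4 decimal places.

Rachford–Rice: g(β) = Σ zᵢ(Kᵢ−1)/(1+β(Kᵢ−1)) = 0.
Check two-phase: ΣzᵢKᵢ = 1.5051 > 1 and Σzᵢ/Kᵢ = 1.0936 > 1, so g(0) = 0.5051 > 0 and g(1) = -0.0936 < 0.
Iterate (Newton) starting at β = 0.62:
  β = 0.6200: g = 0.05506, g' = -0.4021 → β = 0.7569
  β = 0.7569: g = 0.00170, g' = -0.3822 → β = 0.7614
Converged at β = 0.7614.
Compositions from xᵢ = zᵢ/(1+β(Kᵢ−1)), yᵢ = Kᵢxᵢ:
  ethanol: x = 0.0890, y = 0.3079
  toluene: x = 0.3831, y = 0.4175
  o-xylene: x = 0.5279, y = 0.2745

β = 0.7614, x_toluene = 0.3831, y_toluene = 0.4175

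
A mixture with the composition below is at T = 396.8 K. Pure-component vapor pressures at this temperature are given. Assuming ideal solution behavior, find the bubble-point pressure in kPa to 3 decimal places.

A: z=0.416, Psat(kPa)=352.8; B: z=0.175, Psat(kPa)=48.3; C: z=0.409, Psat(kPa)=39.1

At the bubble point ψ → 0, so ΣzᵢKᵢ = 1 with Kᵢ = Pᵢˢᵃᵗ/P ⇒ P = ΣzᵢPᵢˢᵃᵗ.
P = 0.416·352.8 + 0.175·48.3 + 0.409·39.1 = 171.209 kPa

Pbub = 171.209 kPa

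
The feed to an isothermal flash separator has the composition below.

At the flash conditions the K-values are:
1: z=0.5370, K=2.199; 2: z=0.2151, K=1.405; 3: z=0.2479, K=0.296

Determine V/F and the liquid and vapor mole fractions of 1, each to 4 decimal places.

Material balance + equilibrium reduce to Σ zᵢ(Kᵢ−1)/(1+V/F(Kᵢ−1)) = 0.
Check two-phase: ΣzᵢKᵢ = 1.5565 > 1 and Σzᵢ/Kᵢ = 1.2348 > 1, so g(0) = 0.5565 > 0 and g(1) = -0.2348 < 0.
Iterate (Newton) starting at V/F = 0.52:
  V/F = 0.5200: g = 0.19325, g' = -0.6227 → V/F = 0.8303
  V/F = 0.8303: g = -0.03225, g' = -0.9255 → V/F = 0.7955
  V/F = 0.7955: g = -0.00123, g' = -0.8571 → V/F = 0.7941
Converged at V/F = 0.7941.
Compositions from xᵢ = zᵢ/(1+V/F(Kᵢ−1)), yᵢ = Kᵢxᵢ:
  1: x = 0.2751, y = 0.6049
  2: x = 0.1628, y = 0.2287
  3: x = 0.5621, y = 0.1664

V/F = 0.7941, x_1 = 0.2751, y_1 = 0.6049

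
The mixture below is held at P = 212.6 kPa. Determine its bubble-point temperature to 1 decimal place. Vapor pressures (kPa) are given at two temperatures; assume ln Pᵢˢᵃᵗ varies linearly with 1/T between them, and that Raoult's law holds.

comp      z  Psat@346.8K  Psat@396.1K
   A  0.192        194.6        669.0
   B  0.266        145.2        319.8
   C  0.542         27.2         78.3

T = 386.4 K

Bubble-point temperature: ΣzᵢPᵢˢᵃᵗ(T) = P. Interpolate ln Pᵢˢᵃᵗ = aᵢ + bᵢ/T.
  T = 346.8 K: ΣzᵢPᵢˢᵃᵗ = 90.73 kPa
  T = 396.1 K: ΣzᵢPᵢˢᵃᵗ = 255.95 kPa
  T = 371.5 K: ΣzᵢPᵢˢᵃᵗ = 157.09 kPa
  T = 383.8 K: ΣzᵢPᵢˢᵃᵗ = 201.87 kPa
  T = 390.0 K: ΣzᵢPᵢˢᵃᵗ = 227.90 kPa
  T = 386.9 K: ΣzᵢPᵢˢᵃᵗ = 214.58 kPa
  T = 385.4 K: ΣzᵢPᵢˢᵃᵗ = 208.35 kPa
Interpolating between 385.4 K and 386.9 K gives T ≈ 386.4 K.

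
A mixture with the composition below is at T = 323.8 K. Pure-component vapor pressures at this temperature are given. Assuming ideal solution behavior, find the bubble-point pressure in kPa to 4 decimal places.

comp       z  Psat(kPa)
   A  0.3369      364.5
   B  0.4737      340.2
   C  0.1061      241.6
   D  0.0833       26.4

Pbub = 311.7857 kPa

At the bubble point ψ → 0, so ΣzᵢKᵢ = 1 with Kᵢ = Pᵢˢᵃᵗ/P ⇒ P = ΣzᵢPᵢˢᵃᵗ.
P = 0.3369·364.5 + 0.4737·340.2 + 0.1061·241.6 + 0.0833·26.4 = 311.7857 kPa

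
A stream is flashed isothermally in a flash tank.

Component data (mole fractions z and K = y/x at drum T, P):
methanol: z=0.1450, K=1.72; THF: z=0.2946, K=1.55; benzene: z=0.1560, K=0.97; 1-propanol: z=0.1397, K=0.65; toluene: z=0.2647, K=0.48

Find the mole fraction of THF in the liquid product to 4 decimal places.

x_THF = 0.2516

Newton–Raphson from ψ = 0.5:
  ψ = 0.5000: g = -0.04618, g' = -0.2515 → ψ = 0.3164
  ψ = 0.3164: g = -0.00141, g' = -0.2388 → ψ = 0.3105
Converged at ψ = 0.3105.
Compositions from xᵢ = zᵢ/(1+ψ(Kᵢ−1)), yᵢ = Kᵢxᵢ:
  methanol: x = 0.1185, y = 0.2038
  THF: x = 0.2516, y = 0.3900
  benzene: x = 0.1575, y = 0.1527
  1-propanol: x = 0.1567, y = 0.1019
  toluene: x = 0.3157, y = 0.1515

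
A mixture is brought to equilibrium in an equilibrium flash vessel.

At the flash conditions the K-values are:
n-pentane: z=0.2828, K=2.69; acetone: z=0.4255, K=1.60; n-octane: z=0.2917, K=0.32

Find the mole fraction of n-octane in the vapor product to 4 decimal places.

Material balance + equilibrium reduce to Σ zᵢ(Kᵢ−1)/(1+V/F(Kᵢ−1)) = 0.
Check two-phase: ΣzᵢKᵢ = 1.5349 > 1 and Σzᵢ/Kᵢ = 1.2826 > 1, so g(0) = 0.5349 > 0 and g(1) = -0.2826 < 0.
Newton–Raphson from V/F = 0.45:
  V/F = 0.4500: g = 0.18668, g' = -0.6356 → V/F = 0.7437
  V/F = 0.7437: g = -0.01300, g' = -0.7839 → V/F = 0.7271
  V/F = 0.7271: g = -0.00016, g' = -0.7646 → V/F = 0.7269
Converged at V/F = 0.7269.
Compositions from xᵢ = zᵢ/(1+V/F(Kᵢ−1)), yᵢ = Kᵢxᵢ:
  n-pentane: x = 0.1269, y = 0.3414
  acetone: x = 0.2963, y = 0.4740
  n-octane: x = 0.5768, y = 0.1846

y_n-octane = 0.1846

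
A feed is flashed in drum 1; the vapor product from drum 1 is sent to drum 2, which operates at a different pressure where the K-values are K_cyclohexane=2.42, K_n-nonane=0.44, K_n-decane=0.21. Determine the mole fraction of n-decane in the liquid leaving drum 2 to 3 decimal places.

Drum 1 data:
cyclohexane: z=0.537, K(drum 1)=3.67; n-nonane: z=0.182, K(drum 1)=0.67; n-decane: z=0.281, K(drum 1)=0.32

x_n-decane (drum 2) = 0.406

Drum 1:
Material balance + equilibrium reduce to Σ zᵢ(Kᵢ−1)/(1+ψ₁(Kᵢ−1)) = 0.
g(0) = ΣzᵢKᵢ − 1 = 1.183 and g(1) = 1 − Σzᵢ/Kᵢ = -0.296, so a root lies in (0, 1).
Iterate (Newton) starting at ψ₁ = 0.58:
  ψ₁ = 0.580: g = 0.1728, g' = -0.974 → ψ₁ = 0.757
  ψ₁ = 0.757: g = 0.0003, g' = -1.007 → ψ₁ = 0.758
Converged at ψ₁ = 0.758.
Drum-1 compositions:
  cyclohexane: x = 0.178, y = 0.652
  n-nonane: x = 0.243, y = 0.163
  n-decane: x = 0.580, y = 0.185
Drum-2 feed = drum-1 vapor: z₂ = (0.6519, 0.1626, 0.1855).
Drum 2:
Rachford–Rice: g(ψ₂) = Σ zᵢ(Kᵢ−1)/(1+ψ₂(Kᵢ−1)) = 0.
Feasibility: ΣzᵢKᵢ = 1.688, Σzᵢ/Kᵢ = 1.522 — both > 1, two phases present.
Newton–Raphson from ψ₂ = 0.5:
  ψ₂ = 0.500: g = 0.1727, g' = -0.864 → ψ₂ = 0.700
  ψ₂ = 0.700: g = -0.0131, g' = -1.048 → ψ₂ = 0.687
Converged at ψ₂ = 0.687.
  cyclohexane: x = 0.330, y = 0.799
  n-nonane: x = 0.264, y = 0.116
  n-decane: x = 0.406, y = 0.085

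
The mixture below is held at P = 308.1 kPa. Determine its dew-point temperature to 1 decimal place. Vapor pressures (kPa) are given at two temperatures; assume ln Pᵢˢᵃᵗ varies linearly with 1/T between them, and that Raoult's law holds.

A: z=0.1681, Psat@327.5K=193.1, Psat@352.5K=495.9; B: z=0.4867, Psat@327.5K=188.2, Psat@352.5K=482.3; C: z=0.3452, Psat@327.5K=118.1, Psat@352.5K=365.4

Dew-point temperature: Σzᵢ·P/Pᵢˢᵃᵗ(T) = 1. Interpolate ln Pᵢˢᵃᵗ = aᵢ + bᵢ/T.
  T = 327.5 K: ΣzᵢP/Pᵢˢᵃᵗ = 1.9655
  T = 352.5 K: ΣzᵢP/Pᵢˢᵃᵗ = 0.7064
  T = 340.0 K: ΣzᵢP/Pᵢˢᵃᵗ = 1.1551
  T = 346.2 K: ΣzᵢP/Pᵢˢᵃᵗ = 0.9009
  T = 343.1 K: ΣzᵢP/Pᵢˢᵃᵗ = 1.0189
  T = 344.6 K: ΣzᵢP/Pᵢˢᵃᵗ = 0.9597
Interpolating between 343.1 K and 344.6 K gives T ≈ 343.6 K.

T = 343.6 K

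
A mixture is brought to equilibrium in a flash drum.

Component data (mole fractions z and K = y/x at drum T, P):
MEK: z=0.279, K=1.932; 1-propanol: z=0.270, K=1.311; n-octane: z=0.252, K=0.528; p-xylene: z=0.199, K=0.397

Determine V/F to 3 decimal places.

Material balance + equilibrium reduce to Σ zᵢ(Kᵢ−1)/(1+V/F(Kᵢ−1)) = 0.
Check two-phase: ΣzᵢKᵢ = 1.105 > 1 and Σzᵢ/Kᵢ = 1.329 > 1, so g(0) = 0.105 > 0 and g(1) = -0.329 < 0.
Newton iteration, V/F⁰ = 0.69:
  V/F = 0.690: g = -0.1545, g' = -0.443 → V/F = 0.341
  V/F = 0.341: g = -0.0197, g' = -0.355 → V/F = 0.286
Converged at V/F = 0.286.

V/F = 0.286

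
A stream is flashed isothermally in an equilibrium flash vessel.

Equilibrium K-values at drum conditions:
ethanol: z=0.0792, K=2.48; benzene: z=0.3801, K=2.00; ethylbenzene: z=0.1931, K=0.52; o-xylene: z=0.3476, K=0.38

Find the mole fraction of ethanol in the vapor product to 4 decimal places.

Material balance + equilibrium reduce to Σ zᵢ(Kᵢ−1)/(1+V/F(Kᵢ−1)) = 0.
Check two-phase: ΣzᵢKᵢ = 1.1891 > 1 and Σzᵢ/Kᵢ = 1.5081 > 1, so g(0) = 0.1891 > 0 and g(1) = -0.5081 < 0.
Newton–Raphson from V/F = 0.5:
  V/F = 0.5000: g = -0.11353, g' = -0.5839 → V/F = 0.3056
  V/F = 0.3056: g = -0.00265, g' = -0.5697 → V/F = 0.3009
Converged at V/F = 0.3009.
Compositions from xᵢ = zᵢ/(1+V/F(Kᵢ−1)), yᵢ = Kᵢxᵢ:
  ethanol: x = 0.0548, y = 0.1359
  benzene: x = 0.2922, y = 0.5844
  ethylbenzene: x = 0.2257, y = 0.1174
  o-xylene: x = 0.4273, y = 0.1624

y_ethanol = 0.1359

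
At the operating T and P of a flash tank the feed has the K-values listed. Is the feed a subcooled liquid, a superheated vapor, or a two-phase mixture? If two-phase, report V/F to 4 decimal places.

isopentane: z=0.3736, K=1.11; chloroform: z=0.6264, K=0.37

subcooled liquid

ΣzᵢKᵢ = 0.6465; Σzᵢ/Kᵢ = 2.0295.
Since ΣzᵢKᵢ < 1 the mixture is below its bubble point — single liquid phase.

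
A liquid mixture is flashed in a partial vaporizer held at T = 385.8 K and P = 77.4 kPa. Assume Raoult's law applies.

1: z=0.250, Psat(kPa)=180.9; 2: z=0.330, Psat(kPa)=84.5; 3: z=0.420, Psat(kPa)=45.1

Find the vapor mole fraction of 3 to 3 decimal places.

y_3 = 0.314

Raoult's law: Kᵢ = Pᵢˢᵃᵗ/P = Pᵢˢᵃᵗ/77.4.
  K_1 = 180.9/77.4 = 2.33721, K_2 = 84.5/77.4 = 1.09173, K_3 = 45.1/77.4 = 0.58269
Material balance + equilibrium reduce to Σ zᵢ(Kᵢ−1)/(1+V/F(Kᵢ−1)) = 0.
Feasibility: ΣzᵢKᵢ = 1.189, Σzᵢ/Kᵢ = 1.130 — both > 1, two phases present.
Newton iteration, V/F⁰ = 0.5:
  V/F = 0.500: g = 0.0078, g' = -0.280 → V/F = 0.528
Converged at V/F = 0.528.
Compositions from xᵢ = zᵢ/(1+V/F(Kᵢ−1)), yᵢ = Kᵢxᵢ:
  1: x = 0.147, y = 0.342
  2: x = 0.315, y = 0.344
  3: x = 0.539, y = 0.314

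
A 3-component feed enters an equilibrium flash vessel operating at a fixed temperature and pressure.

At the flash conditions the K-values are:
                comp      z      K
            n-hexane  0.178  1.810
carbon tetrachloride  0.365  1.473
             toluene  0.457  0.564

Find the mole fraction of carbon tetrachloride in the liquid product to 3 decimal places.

Material balance + equilibrium reduce to Σ zᵢ(Kᵢ−1)/(1+β(Kᵢ−1)) = 0.
Check two-phase: ΣzᵢKᵢ = 1.118 > 1 and Σzᵢ/Kᵢ = 1.156 > 1, so g(0) = 0.118 > 0 and g(1) = -0.156 < 0.
Newton–Raphson from β = 0.5:
  β = 0.500: g = -0.0126, g' = -0.255 → β = 0.451
  β = 0.451: g = -0.0001, g' = -0.253 → β = 0.450
Converged at β = 0.450.
Compositions from xᵢ = zᵢ/(1+β(Kᵢ−1)), yᵢ = Kᵢxᵢ:
  n-hexane: x = 0.130, y = 0.236
  carbon tetrachloride: x = 0.301, y = 0.443
  toluene: x = 0.569, y = 0.321

x_carbon tetrachloride = 0.301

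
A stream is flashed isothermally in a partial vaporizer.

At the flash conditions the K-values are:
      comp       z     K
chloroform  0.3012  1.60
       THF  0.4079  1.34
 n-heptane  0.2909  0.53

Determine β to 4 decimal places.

Newton iteration, β⁰ = 0.5:
  β = 0.5000: g = 0.07883, g' = -0.2084 → β = 0.8782
  β = 0.8782: g = -0.00768, g' = -0.2608 → β = 0.8488
  β = 0.8488: g = -0.00010, g' = -0.2539 → β = 0.8484
Converged at β = 0.8484.

β = 0.8484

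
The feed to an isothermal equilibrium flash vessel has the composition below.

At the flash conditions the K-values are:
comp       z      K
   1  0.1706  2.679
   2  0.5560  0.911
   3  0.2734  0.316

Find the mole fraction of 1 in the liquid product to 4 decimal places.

Newton–Raphson from V/F = 0.5:
  V/F = 0.5000: g = -0.18028, g' = -0.4424 → V/F = 0.0925
  V/F = 0.0925: g = -0.00159, g' = -0.5106 → V/F = 0.0894
Converged at V/F = 0.0894.
Compositions from xᵢ = zᵢ/(1+V/F(Kᵢ−1)), yᵢ = Kᵢxᵢ:
  1: x = 0.1483, y = 0.3974
  2: x = 0.5605, y = 0.5106
  3: x = 0.2912, y = 0.0920

x_1 = 0.1483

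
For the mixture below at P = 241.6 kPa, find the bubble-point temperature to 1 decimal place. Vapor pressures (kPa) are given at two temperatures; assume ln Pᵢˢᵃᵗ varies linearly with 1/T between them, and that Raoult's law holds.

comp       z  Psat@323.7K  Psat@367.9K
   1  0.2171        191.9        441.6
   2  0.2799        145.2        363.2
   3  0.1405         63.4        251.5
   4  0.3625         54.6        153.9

Bubble-point temperature: ΣzᵢPᵢˢᵃᵗ(T) = P. Interpolate ln Pᵢˢᵃᵗ = aᵢ + bᵢ/T.
  T = 323.7 K: ΣzᵢPᵢˢᵃᵗ = 111.00 kPa
  T = 367.9 K: ΣzᵢPᵢˢᵃᵗ = 288.66 kPa
  T = 345.8 K: ΣzᵢPᵢˢᵃᵗ = 183.98 kPa
  T = 356.9 K: ΣzᵢPᵢˢᵃᵗ = 232.13 kPa
  T = 362.4 K: ΣzᵢPᵢˢᵃᵗ = 259.24 kPa
  T = 359.6 K: ΣzᵢPᵢˢᵃᵗ = 245.16 kPa
Interpolating between 356.9 K and 359.6 K gives T ≈ 358.9 K.

T = 358.9 K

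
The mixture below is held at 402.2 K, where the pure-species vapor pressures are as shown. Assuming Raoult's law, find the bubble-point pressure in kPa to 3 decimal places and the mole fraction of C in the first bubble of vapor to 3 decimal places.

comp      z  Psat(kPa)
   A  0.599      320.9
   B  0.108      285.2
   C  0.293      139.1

Pbub = 263.777 kPa, y_C = 0.155

At the bubble point ψ → 0, so ΣzᵢKᵢ = 1 with Kᵢ = Pᵢˢᵃᵗ/P ⇒ P = ΣzᵢPᵢˢᵃᵗ.
P = 0.599·320.9 + 0.108·285.2 + 0.293·139.1 = 263.777 kPa
yᵢ = zᵢPᵢˢᵃᵗ/P ⇒ y_C = 0.293·139.1/263.777 = 0.155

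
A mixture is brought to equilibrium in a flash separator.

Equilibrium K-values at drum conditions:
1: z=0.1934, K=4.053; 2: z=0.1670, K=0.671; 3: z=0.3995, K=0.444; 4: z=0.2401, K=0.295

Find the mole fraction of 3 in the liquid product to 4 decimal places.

x_3 = 0.4192

Iterate (Newton) starting at ψ = 0.5:
  ψ = 0.5000: g = -0.40113, g' = -0.8299 → ψ = 0.0166
  ψ = 0.0166: g = 0.11121, g' = -1.8990 → ψ = 0.0752
  ψ = 0.0752: g = 0.01332, g' = -1.4790 → ψ = 0.0842
  ψ = 0.0842: g = 0.00022, g' = -1.4307 → ψ = 0.0843
Converged at ψ = 0.0843.
Compositions from xᵢ = zᵢ/(1+ψ(Kᵢ−1)), yᵢ = Kᵢxᵢ:
  1: x = 0.1538, y = 0.6233
  2: x = 0.1718, y = 0.1153
  3: x = 0.4192, y = 0.1861
  4: x = 0.2553, y = 0.0753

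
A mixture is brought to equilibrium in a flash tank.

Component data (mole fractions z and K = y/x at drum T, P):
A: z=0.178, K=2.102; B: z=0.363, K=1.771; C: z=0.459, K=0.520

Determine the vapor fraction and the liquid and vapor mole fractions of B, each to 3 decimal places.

Iterate (Newton) starting at ψ = 0.5:
  ψ = 0.500: g = 0.0386, g' = -0.385 → ψ = 0.600
Converged at ψ = 0.600.
Compositions from xᵢ = zᵢ/(1+ψ(Kᵢ−1)), yᵢ = Kᵢxᵢ:
  A: x = 0.107, y = 0.225
  B: x = 0.248, y = 0.440
  C: x = 0.645, y = 0.335

ψ = 0.600, x_B = 0.248, y_B = 0.440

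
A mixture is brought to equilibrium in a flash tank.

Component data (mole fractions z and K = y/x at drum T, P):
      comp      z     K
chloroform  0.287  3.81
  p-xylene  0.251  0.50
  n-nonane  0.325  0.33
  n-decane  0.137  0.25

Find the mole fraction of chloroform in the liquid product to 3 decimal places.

Newton–Raphson from V/F = 0.51:
  V/F = 0.510: g = -0.3342, g' = -1.035 → V/F = 0.187
  V/F = 0.187: g = 0.0218, g' = -1.345 → V/F = 0.203
Converged at V/F = 0.203.
Compositions from xᵢ = zᵢ/(1+V/F(Kᵢ−1)), yᵢ = Kᵢxᵢ:
  chloroform: x = 0.183, y = 0.696
  p-xylene: x = 0.279, y = 0.140
  n-nonane: x = 0.376, y = 0.124
  n-decane: x = 0.162, y = 0.040

x_chloroform = 0.183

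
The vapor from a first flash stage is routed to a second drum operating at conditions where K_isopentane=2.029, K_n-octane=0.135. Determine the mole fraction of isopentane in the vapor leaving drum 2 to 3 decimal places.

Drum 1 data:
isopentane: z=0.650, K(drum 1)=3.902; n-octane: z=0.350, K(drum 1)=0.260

y_isopentane (drum 2) = 0.927

Drum 1:
Rachford–Rice: g(ψ₁) = Σ zᵢ(Kᵢ−1)/(1+ψ₁(Kᵢ−1)) = 0.
Feasibility: ΣzᵢKᵢ = 2.627, Σzᵢ/Kᵢ = 1.513 — both > 1, two phases present.
Newton–Raphson from ψ₁ = 0.4:
  ψ₁ = 0.400: g = 0.5051, g' = -1.559 → ψ₁ = 0.724
  ψ₁ = 0.724: g = 0.0505, g' = -1.458 → ψ₁ = 0.759
  ψ₁ = 0.759: g = -0.0012, g' = -1.530 → ψ₁ = 0.758
Converged at ψ₁ = 0.758.
Drum-1 compositions:
  isopentane: x = 0.203, y = 0.793
  n-octane: x = 0.797, y = 0.207
Drum-2 feed = drum-1 vapor: z₂ = (0.7928, 0.2072).
Drum 2:
Newton–Raphson from ψ₂ = 0.32:
  ψ₂ = 0.320: g = 0.3659, g' = -0.771 → ψ₂ = 0.794
  ψ₂ = 0.794: g = -0.1238, g' = -1.837 → ψ₂ = 0.727
  ψ₂ = 0.727: g = -0.0161, g' = -1.400 → ψ₂ = 0.715
Converged at ψ₂ = 0.715.
  isopentane: x = 0.457, y = 0.927
  n-octane: x = 0.543, y = 0.073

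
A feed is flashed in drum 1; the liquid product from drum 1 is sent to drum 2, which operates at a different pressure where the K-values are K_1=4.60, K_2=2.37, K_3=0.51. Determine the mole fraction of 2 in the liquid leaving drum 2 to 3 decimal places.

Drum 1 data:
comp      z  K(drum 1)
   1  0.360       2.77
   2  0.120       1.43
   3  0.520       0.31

x_2 (drum 2) = 0.066

Drum 1:
Let ψ₁ = V/F and solve Σ zᵢ(Kᵢ−1)/(1+ψ₁(Kᵢ−1)) = 0.
g(0) = ΣzᵢKᵢ − 1 = 0.330 and g(1) = 1 − Σzᵢ/Kᵢ = -0.891, so a root lies in (0, 1).
Newton iteration, ψ₁⁰ = 0.49:
  ψ₁ = 0.490: g = -0.1582, g' = -0.904 → ψ₁ = 0.315
  ψ₁ = 0.315: g = -0.0038, g' = -0.886 → ψ₁ = 0.311
Converged at ψ₁ = 0.311.
Drum-1 compositions:
  1: x = 0.232, y = 0.643
  2: x = 0.106, y = 0.151
  3: x = 0.662, y = 0.205
Drum-2 feed = drum-1 liquid: z₂ = (0.2323, 0.1059, 0.6618).
Drum 2:
Let ψ₂ = V/F and solve Σ zᵢ(Kᵢ−1)/(1+ψ₂(Kᵢ−1)) = 0.
g(0) = ΣzᵢKᵢ − 1 = 0.657 and g(1) = 1 − Σzᵢ/Kᵢ = -0.393, so a root lies in (0, 1).
Newton iteration, ψ₂⁰ = 0.5:
  ψ₂ = 0.500: g = -0.0448, g' = -0.733 → ψ₂ = 0.439
  ψ₂ = 0.439: g = 0.0016, g' = -0.788 → ψ₂ = 0.441
Converged at ψ₂ = 0.441.
  1: x = 0.090, y = 0.413
  2: x = 0.066, y = 0.156
  3: x = 0.844, y = 0.431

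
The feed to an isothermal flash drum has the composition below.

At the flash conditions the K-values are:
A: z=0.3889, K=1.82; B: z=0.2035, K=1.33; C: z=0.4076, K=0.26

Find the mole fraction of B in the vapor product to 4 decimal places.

y_B = 0.2565

Newton iteration, V/F⁰ = 0.5:
  V/F = 0.5000: g = -0.19496, g' = -0.7102 → V/F = 0.2255
  V/F = 0.2255: g = -0.03040, g' = -0.5270 → V/F = 0.1678
  V/F = 0.1678: g = -0.00044, g' = -0.5129 → V/F = 0.1670
Converged at V/F = 0.1670.
Compositions from xᵢ = zᵢ/(1+V/F(Kᵢ−1)), yᵢ = Kᵢxᵢ:
  A: x = 0.3421, y = 0.6226
  B: x = 0.1929, y = 0.2565
  C: x = 0.4651, y = 0.1209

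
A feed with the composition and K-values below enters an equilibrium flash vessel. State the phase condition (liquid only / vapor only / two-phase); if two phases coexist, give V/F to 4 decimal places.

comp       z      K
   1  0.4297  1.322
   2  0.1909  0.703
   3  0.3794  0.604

ΣzᵢKᵢ = 0.9314; Σzᵢ/Kᵢ = 1.2247.
Since ΣzᵢKᵢ < 1 the mixture is below its bubble point — single liquid phase.

liquid only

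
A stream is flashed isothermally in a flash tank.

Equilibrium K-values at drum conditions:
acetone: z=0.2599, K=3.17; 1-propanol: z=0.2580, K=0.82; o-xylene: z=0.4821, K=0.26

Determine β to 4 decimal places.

β = 0.1278

Material balance + equilibrium reduce to Σ zᵢ(Kᵢ−1)/(1+β(Kᵢ−1)) = 0.
Check two-phase: ΣzᵢKᵢ = 1.1608 > 1 and Σzᵢ/Kᵢ = 2.2509 > 1, so g(0) = 0.1608 > 0 and g(1) = -1.2509 < 0.
Newton–Raphson from β = 0.5:
  β = 0.5000: g = -0.34681, g' = -0.9568 → β = 0.1375
  β = 0.1375: g = -0.01042, g' = -1.0619 → β = 0.1277
  β = 0.1277: g = 0.00009, g' = -1.0811 → β = 0.1278
Converged at β = 0.1278.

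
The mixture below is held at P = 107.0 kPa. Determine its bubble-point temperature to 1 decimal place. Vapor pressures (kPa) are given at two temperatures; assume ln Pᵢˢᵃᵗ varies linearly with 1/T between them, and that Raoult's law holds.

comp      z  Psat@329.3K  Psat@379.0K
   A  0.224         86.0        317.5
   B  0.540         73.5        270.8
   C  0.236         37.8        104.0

T = 345.6 K

Bubble-point temperature: ΣzᵢPᵢˢᵃᵗ(T) = P. Interpolate ln Pᵢˢᵃᵗ = aᵢ + bᵢ/T.
  T = 329.3 K: ΣzᵢPᵢˢᵃᵗ = 67.87 kPa
  T = 379.0 K: ΣzᵢPᵢˢᵃᵗ = 241.90 kPa
  T = 354.1 K: ΣzᵢPᵢˢᵃᵗ = 133.66 kPa
  T = 341.7 K: ΣzᵢPᵢˢᵃᵗ = 96.40 kPa
  T = 347.9 K: ΣzᵢPᵢˢᵃᵗ = 113.83 kPa
  T = 344.8 K: ΣzᵢPᵢˢᵃᵗ = 104.83 kPa
  T = 346.4 K: ΣzᵢPᵢˢᵃᵗ = 109.40 kPa
Interpolating between 344.8 K and 346.4 K gives T ≈ 345.6 K.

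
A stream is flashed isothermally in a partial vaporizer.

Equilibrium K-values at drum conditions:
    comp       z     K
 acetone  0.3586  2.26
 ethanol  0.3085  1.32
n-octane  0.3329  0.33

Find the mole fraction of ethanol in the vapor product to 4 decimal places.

Let ψ = V/F and solve Σ zᵢ(Kᵢ−1)/(1+ψ(Kᵢ−1)) = 0.
Check two-phase: ΣzᵢKᵢ = 1.3275 > 1 and Σzᵢ/Kᵢ = 1.4012 > 1, so g(0) = 0.3275 > 0 and g(1) = -0.4012 < 0.
Iterate (Newton) starting at ψ = 0.5:
  ψ = 0.5000: g = 0.02690, g' = -0.5757 → ψ = 0.5467
  ψ = 0.5467: g = -0.00042, g' = -0.5946 → ψ = 0.5460
Converged at ψ = 0.5460.
Compositions from xᵢ = zᵢ/(1+ψ(Kᵢ−1)), yᵢ = Kᵢxᵢ:
  acetone: x = 0.2124, y = 0.4801
  ethanol: x = 0.2626, y = 0.3467
  n-octane: x = 0.5249, y = 0.1732

y_ethanol = 0.3467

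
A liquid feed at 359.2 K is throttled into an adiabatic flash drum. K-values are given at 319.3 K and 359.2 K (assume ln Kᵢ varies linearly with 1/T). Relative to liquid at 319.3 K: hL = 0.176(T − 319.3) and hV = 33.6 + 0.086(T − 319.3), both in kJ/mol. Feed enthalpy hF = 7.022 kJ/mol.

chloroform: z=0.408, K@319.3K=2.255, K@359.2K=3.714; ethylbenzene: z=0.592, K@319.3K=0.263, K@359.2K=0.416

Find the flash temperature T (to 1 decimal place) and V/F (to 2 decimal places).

Adiabatic flash: solve Rachford–Rice at each trial T, then check hF = ψ·hV(T) + (1−ψ)·hL(T).
  T = 319.3 K: K = (2.255, 0.263), RR gives ψ = 0.082, H_out = 2.751 kJ/mol
  T = 359.2 K: K = (3.714, 0.416), RR gives ψ = 0.481, H_out = 21.442 kJ/mol
  T = 339.2 K: K = (2.935, 0.335), RR gives ψ = 0.308, H_out = 13.288 kJ/mol
  T = 329.2 K: K = (2.581, 0.298), RR gives ψ = 0.207, H_out = 8.500 kJ/mol
  T = 324.2 K: K = (2.413, 0.280), RR gives ψ = 0.148, H_out = 5.762 kJ/mol
  T = 326.7 K: K = (2.497, 0.289), RR gives ψ = 0.178, H_out = 7.167 kJ/mol
  T = 325.4 K: K = (2.453, 0.284), RR gives ψ = 0.163, H_out = 6.446 kJ/mol
Linear interpolation between T = 325.4 (H_out = 6.446) and T = 326.7 (H_out = 7.167) on hF = 7.022 gives T ≈ 326.4 K, at which ψ = 0.17.

T = 326.4 K, V/F = 0.17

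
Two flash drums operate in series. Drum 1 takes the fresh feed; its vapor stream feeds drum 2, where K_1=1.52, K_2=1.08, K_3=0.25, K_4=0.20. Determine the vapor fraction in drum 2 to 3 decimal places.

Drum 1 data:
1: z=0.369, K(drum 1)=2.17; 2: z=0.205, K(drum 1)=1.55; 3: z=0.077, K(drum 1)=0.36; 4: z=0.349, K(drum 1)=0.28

V/F (drum 2) = 0.589

Drum 1:
Let ψ₁ = V/F and solve Σ zᵢ(Kᵢ−1)/(1+ψ₁(Kᵢ−1)) = 0.
Check two-phase: ΣzᵢKᵢ = 1.244 > 1 and Σzᵢ/Kᵢ = 1.763 > 1, so g(0) = 0.244 > 0 and g(1) = -0.763 < 0.
Newton–Raphson from ψ₁ = 0.44:
  ψ₁ = 0.440: g = -0.0606, g' = -0.709 → ψ₁ = 0.355
  ψ₁ = 0.355: g = -0.0016, g' = -0.675 → ψ₁ = 0.352
Converged at ψ₁ = 0.352.
Drum-1 compositions:
  1: x = 0.261, y = 0.567
  2: x = 0.172, y = 0.266
  3: x = 0.099, y = 0.036
  4: x = 0.468, y = 0.131
Drum-2 feed = drum-1 vapor: z₂ = (0.5671, 0.2662, 0.0358, 0.1309).
Drum 2:
Let ψ₂ = V/F and solve Σ zᵢ(Kᵢ−1)/(1+ψ₂(Kᵢ−1)) = 0.
Check two-phase: ΣzᵢKᵢ = 1.185 > 1 and Σzᵢ/Kᵢ = 1.417 > 1, so g(0) = 0.185 > 0 and g(1) = -0.417 < 0.
Newton–Raphson from ψ₂ = 0.5:
  ψ₂ = 0.500: g = 0.0370, g' = -0.382 → ψ₂ = 0.597
  ψ₂ = 0.597: g = -0.0036, g' = -0.464 → ψ₂ = 0.589
Converged at ψ₂ = 0.589.
  1: x = 0.434, y = 0.660
  2: x = 0.254, y = 0.275
  3: x = 0.064, y = 0.016
  4: x = 0.248, y = 0.050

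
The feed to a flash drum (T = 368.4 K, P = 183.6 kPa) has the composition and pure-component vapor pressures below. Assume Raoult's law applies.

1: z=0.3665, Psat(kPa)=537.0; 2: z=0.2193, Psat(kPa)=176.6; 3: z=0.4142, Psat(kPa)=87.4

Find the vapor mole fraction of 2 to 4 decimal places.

Raoult's law: Kᵢ = Pᵢˢᵃᵗ/P = Pᵢˢᵃᵗ/183.6.
  K_1 = 537.0/183.6 = 2.924837, K_2 = 176.6/183.6 = 0.961874, K_3 = 87.4/183.6 = 0.476035
Material balance + equilibrium reduce to Σ zᵢ(Kᵢ−1)/(1+V/F(Kᵢ−1)) = 0.
Feasibility: ΣzᵢKᵢ = 1.4801, Σzᵢ/Kᵢ = 1.2234 — both > 1, two phases present.
Iterate (Newton) starting at V/F = 0.32:
  V/F = 0.3200: g = 0.16735, g' = -0.6845 → V/F = 0.5645
  V/F = 0.5645: g = 0.02137, g' = -0.5415 → V/F = 0.6040
  V/F = 0.6040: g = 0.00016, g' = -0.5341 → V/F = 0.6043
Converged at V/F = 0.6043.
Compositions from xᵢ = zᵢ/(1+V/F(Kᵢ−1)), yᵢ = Kᵢxᵢ:
  1: x = 0.1694, y = 0.4956
  2: x = 0.2245, y = 0.2159
  3: x = 0.6061, y = 0.2885

y_2 = 0.2159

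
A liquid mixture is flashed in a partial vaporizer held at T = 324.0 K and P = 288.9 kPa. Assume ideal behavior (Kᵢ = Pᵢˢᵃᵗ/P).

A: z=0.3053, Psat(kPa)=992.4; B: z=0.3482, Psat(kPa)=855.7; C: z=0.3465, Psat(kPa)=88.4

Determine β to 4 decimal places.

Raoult's law: Kᵢ = Pᵢˢᵃᵗ/P = Pᵢˢᵃᵗ/288.9.
  K_A = 992.4/288.9 = 3.435099, K_B = 855.7/288.9 = 2.961925, K_C = 88.4/288.9 = 0.305988
Newton iteration, β⁰ = 0.5:
  β = 0.5000: g = 0.31184, g' = -1.1011 → β = 0.7832
  β = 0.7832: g = -0.00181, g' = -1.2236 → β = 0.7817
Converged at β = 0.7817.

β = 0.7817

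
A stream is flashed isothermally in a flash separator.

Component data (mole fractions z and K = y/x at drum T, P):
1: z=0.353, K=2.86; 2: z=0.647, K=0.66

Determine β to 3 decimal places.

β = 0.690

Iterate (Newton) starting at β = 0.5:
  β = 0.500: g = 0.0752, g' = -0.436 → β = 0.672
  β = 0.672: g = 0.0066, g' = -0.367 → β = 0.690
Converged at β = 0.690.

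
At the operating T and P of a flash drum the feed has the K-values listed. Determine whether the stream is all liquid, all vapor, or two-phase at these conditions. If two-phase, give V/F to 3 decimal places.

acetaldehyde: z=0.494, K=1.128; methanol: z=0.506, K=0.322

all liquid

ΣzᵢKᵢ = 0.720; Σzᵢ/Kᵢ = 2.009.
Since ΣzᵢKᵢ < 1 the mixture is below its bubble point — single liquid phase.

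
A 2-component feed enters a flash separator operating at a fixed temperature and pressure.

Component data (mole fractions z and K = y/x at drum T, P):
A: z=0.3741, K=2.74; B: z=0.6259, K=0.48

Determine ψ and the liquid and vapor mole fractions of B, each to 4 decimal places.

ψ = 0.3597, x_B = 0.7699, y_B = 0.3696

Let ψ = V/F and solve Σ zᵢ(Kᵢ−1)/(1+ψ(Kᵢ−1)) = 0.
Check two-phase: ΣzᵢKᵢ = 1.3255 > 1 and Σzᵢ/Kᵢ = 1.4405 > 1, so g(0) = 0.3255 > 0 and g(1) = -0.4405 < 0.
Newton–Raphson from ψ = 0.5:
  ψ = 0.5000: g = -0.09173, g' = -0.6330 → ψ = 0.3551
  ψ = 0.3551: g = 0.00318, g' = -0.6873 → ψ = 0.3597
Converged at ψ = 0.3597.
Compositions from xᵢ = zᵢ/(1+ψ(Kᵢ−1)), yᵢ = Kᵢxᵢ:
  A: x = 0.2301, y = 0.6304
  B: x = 0.7699, y = 0.3696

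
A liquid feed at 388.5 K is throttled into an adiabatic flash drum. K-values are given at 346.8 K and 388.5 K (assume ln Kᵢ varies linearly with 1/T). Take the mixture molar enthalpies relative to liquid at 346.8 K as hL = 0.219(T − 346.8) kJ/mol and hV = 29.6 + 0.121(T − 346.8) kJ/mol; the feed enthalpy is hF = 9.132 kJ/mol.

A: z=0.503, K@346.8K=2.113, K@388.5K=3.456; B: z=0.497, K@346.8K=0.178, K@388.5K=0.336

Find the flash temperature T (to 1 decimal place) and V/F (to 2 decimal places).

T = 354.5 K, V/F = 0.26

Adiabatic flash: solve Rachford–Rice at each trial T, then check hF = ψ·hV(T) + (1−ψ)·hL(T).
  T = 346.8 K: K = (2.113, 0.178), RR gives ψ = 0.165, H_out = 4.895 kJ/mol
  T = 388.5 K: K = (3.456, 0.336), RR gives ψ = 0.555, H_out = 23.297 kJ/mol
  T = 367.6 K: K = (2.739, 0.249), RR gives ψ = 0.384, H_out = 15.132 kJ/mol
  T = 357.2 K: K = (2.415, 0.211), RR gives ψ = 0.287, H_out = 10.468 kJ/mol
  T = 352.0 K: K = (2.261, 0.194), RR gives ψ = 0.230, H_out = 7.834 kJ/mol
  T = 354.6 K: K = (2.337, 0.203), RR gives ψ = 0.259, H_out = 9.183 kJ/mol
  T = 353.3 K: K = (2.299, 0.198), RR gives ψ = 0.245, H_out = 8.517 kJ/mol
Linear interpolation between T = 353.3 (H_out = 8.517) and T = 354.6 (H_out = 9.183) on hF = 9.132 gives T ≈ 354.5 K, at which ψ = 0.26.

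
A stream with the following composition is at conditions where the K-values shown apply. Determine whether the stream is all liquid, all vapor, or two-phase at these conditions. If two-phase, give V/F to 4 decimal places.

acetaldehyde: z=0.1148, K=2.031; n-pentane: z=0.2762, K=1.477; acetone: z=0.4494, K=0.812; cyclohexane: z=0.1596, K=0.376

two-phase, V/F = 0.2723

ΣzᵢKᵢ = 1.0660; Σzᵢ/Kᵢ = 1.2214.
Both exceed 1, so a two-phase solution exists.
Material balance + equilibrium reduce to Σ zᵢ(Kᵢ−1)/(1+ψ(Kᵢ−1)) = 0.
Newton–Raphson from ψ = 0.32:
  ψ = 0.3200: g = -0.01104, g' = -0.2313 → ψ = 0.2723
Converged at ψ = 0.2723.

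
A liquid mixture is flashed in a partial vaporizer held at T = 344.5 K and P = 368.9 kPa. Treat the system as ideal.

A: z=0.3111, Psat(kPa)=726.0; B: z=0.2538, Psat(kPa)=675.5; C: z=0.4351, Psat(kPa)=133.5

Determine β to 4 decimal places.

β = 0.4046

Raoult's law: Kᵢ = Pᵢˢᵃᵗ/P = Pᵢˢᵃᵗ/368.9.
  K_A = 726.0/368.9 = 1.968013, K_B = 675.5/368.9 = 1.831120, K_C = 133.5/368.9 = 0.361887
Rachford–Rice: g(β) = Σ zᵢ(Kᵢ−1)/(1+β(Kᵢ−1)) = 0.
g(0) = ΣzᵢKᵢ − 1 = 0.2344 and g(1) = 1 − Σzᵢ/Kᵢ = -0.4990, so a root lies in (0, 1).
Newton–Raphson from β = 0.5:
  β = 0.5000: g = -0.05579, g' = -0.6019 → β = 0.4073
  β = 0.4073: g = -0.00157, g' = -0.5713 → β = 0.4046
Converged at β = 0.4046.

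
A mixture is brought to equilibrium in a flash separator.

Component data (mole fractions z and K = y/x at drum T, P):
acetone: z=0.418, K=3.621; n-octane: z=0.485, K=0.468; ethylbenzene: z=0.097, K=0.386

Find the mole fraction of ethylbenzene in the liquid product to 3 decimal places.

Material balance + equilibrium reduce to Σ zᵢ(Kᵢ−1)/(1+V/F(Kᵢ−1)) = 0.
g(0) = ΣzᵢKᵢ − 1 = 0.778 and g(1) = 1 − Σzᵢ/Kᵢ = -0.403, so a root lies in (0, 1).
Iterate (Newton) starting at V/F = 0.62:
  V/F = 0.620: g = -0.0638, g' = -0.818 → V/F = 0.542
  V/F = 0.542: g = 0.0008, g' = -0.843 → V/F = 0.543
Converged at V/F = 0.543.
Compositions from xᵢ = zᵢ/(1+V/F(Kᵢ−1)), yᵢ = Kᵢxᵢ:
  acetone: x = 0.173, y = 0.625
  n-octane: x = 0.682, y = 0.319
  ethylbenzene: x = 0.146, y = 0.056

x_ethylbenzene = 0.146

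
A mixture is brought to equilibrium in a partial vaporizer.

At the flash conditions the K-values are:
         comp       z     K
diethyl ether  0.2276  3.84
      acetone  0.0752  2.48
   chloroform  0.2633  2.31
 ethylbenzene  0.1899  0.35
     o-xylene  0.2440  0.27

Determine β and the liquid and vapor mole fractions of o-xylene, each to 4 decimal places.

Newton iteration, β⁰ = 0.41:
  β = 0.4100: g = 0.16982, g' = -1.0609 → β = 0.5701
  β = 0.5701: g = 0.00344, g' = -1.0481 → β = 0.5734
Converged at β = 0.5734.
Compositions from xᵢ = zᵢ/(1+β(Kᵢ−1)), yᵢ = Kᵢxᵢ:
  diethyl ether: x = 0.0866, y = 0.3325
  acetone: x = 0.0407, y = 0.1009
  chloroform: x = 0.1504, y = 0.3473
  ethylbenzene: x = 0.3027, y = 0.1060
  o-xylene: x = 0.4196, y = 0.1133

β = 0.5734, x_o-xylene = 0.4196, y_o-xylene = 0.1133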